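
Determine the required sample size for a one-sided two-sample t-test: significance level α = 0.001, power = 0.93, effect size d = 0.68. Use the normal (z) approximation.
n = 91 per group

Sample size formula (two-sample t-test, normal approximation):
n = 2 · ((z_α + z_β) / d)²

z_α = 3.090 (for α = 0.001, one-sided)
z_β = 1.476 (for power = 0.93)
d = 0.68

n = 2 · ((3.090 + 1.476) / 0.68)²
n = 2 · (6.715)²
n ≈ 90.18
Round up to the next whole number: n = 91 per group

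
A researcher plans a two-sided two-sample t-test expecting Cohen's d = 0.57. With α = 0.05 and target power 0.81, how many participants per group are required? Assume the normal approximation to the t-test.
n = 50 per group

Sample size formula (two-sample t-test, normal approximation):
n = 2 · ((z_{α/2} + z_β) / d)²

z_{α/2} = 1.960 (for α = 0.05, two-sided)
z_β = 0.878 (for power = 0.81)
d = 0.57

n = 2 · ((1.960 + 0.878) / 0.57)²
n = 2 · (4.979)²
n ≈ 49.58
Round up to the next whole number: n = 50 per group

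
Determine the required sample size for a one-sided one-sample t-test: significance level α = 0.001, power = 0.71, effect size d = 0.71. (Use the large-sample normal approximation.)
n = 27

Sample size formula (one-sample t-test, normal approximation):
n = ((z_α + z_β) / d)²

z_α = 3.090 (for α = 0.001, one-sided)
z_β = 0.553 (for power = 0.71)
d = 0.71

n = ((3.090 + 0.553) / 0.71)²
n = (5.131)²
n ≈ 26.33
Round up to the next whole number: n = 27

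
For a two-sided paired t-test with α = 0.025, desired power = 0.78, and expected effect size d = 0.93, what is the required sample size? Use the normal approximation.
n = 11 pairs

Sample size formula (paired t-test, normal approximation):
n = ((z_{α/2} + z_β) / d)²

z_{α/2} = 2.241 (for α = 0.025, two-sided)
z_β = 0.772 (for power = 0.78)
d = 0.93

n = ((2.241 + 0.772) / 0.93)²
n = (3.240)²
n ≈ 10.50
Round up to the next whole number: n = 11 pairs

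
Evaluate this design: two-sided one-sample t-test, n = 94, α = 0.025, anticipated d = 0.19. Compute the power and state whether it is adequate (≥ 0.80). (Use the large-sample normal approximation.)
Power ≈ 0.34; the study is underpowered (power < 0.80)

Power calculation (one-sample t-test, normal approximation):
z_β = d · √n - z_{α/2}
z_β = 0.19 · √94 - 2.241
z_β = 0.19 · 9.695 - 2.241
z_β = -0.399

Power = Φ(z_β) = Φ(-0.399) ≈ 0.345

Effect size d = 0.19 is very small by Cohen's convention (0.2/0.5/0.8).

Threshold: power ≥ 0.80 is conventionally adequate.
Power ≈ 0.34 → the study is underpowered (power < 0.80).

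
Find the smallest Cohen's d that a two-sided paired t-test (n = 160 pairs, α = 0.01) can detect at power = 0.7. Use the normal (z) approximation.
d ≈ 0.25

Minimum detectable effect (paired t-test, normal approximation):
d = (z_{α/2} + z_β) / √n
d = (2.576 + 0.524) / √160
d = 3.100 / 12.649
d ≈ 0.25

By Cohen's convention (0.2 small / 0.5 medium / 0.8 large): small effect.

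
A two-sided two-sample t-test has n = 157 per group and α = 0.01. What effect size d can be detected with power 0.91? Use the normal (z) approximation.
d ≈ 0.44

Minimum detectable effect (two-sample t-test, normal approximation):
d = (z_{α/2} + z_β) / √(n/2)
d = (2.576 + 1.341) / √(157/2)
d = 3.917 / 8.860
d ≈ 0.44

By Cohen's convention (0.2 small / 0.5 medium / 0.8 large): small effect.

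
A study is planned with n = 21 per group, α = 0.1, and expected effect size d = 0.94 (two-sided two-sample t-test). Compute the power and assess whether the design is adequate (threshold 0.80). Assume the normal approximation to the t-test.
Power ≈ 0.92; the study is adequately powered (power ≥ 0.80)

Power calculation (two-sample t-test, normal approximation):
z_β = d · √(n/2) - z_{α/2}
z_β = 0.94 · √(21/2) - 1.645
z_β = 0.94 · 3.240 - 1.645
z_β = 1.401

Power = Φ(z_β) = Φ(1.401) ≈ 0.919

Effect size d = 0.94 is large by Cohen's convention (0.2/0.5/0.8).

Threshold: power ≥ 0.80 is conventionally adequate.
Power ≈ 0.92 → the study is adequately powered (power ≥ 0.80).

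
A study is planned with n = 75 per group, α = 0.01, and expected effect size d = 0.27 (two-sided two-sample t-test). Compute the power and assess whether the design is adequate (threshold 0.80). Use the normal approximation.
Power ≈ 0.18; the study is underpowered (power < 0.80)

Power calculation (two-sample t-test, normal approximation):
z_β = d · √(n/2) - z_{α/2}
z_β = 0.27 · √(75/2) - 2.576
z_β = 0.27 · 6.124 - 2.576
z_β = -0.922

Power = Φ(z_β) = Φ(-0.922) ≈ 0.178

Effect size d = 0.27 is small by Cohen's convention (0.2/0.5/0.8).

Threshold: power ≥ 0.80 is conventionally adequate.
Power ≈ 0.18 → the study is underpowered (power < 0.80).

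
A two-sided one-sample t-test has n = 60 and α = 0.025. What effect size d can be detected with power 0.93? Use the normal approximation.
d ≈ 0.48

Minimum detectable effect (one-sample t-test, normal approximation):
d = (z_{α/2} + z_β) / √n
d = (2.241 + 1.476) / √60
d = 3.717 / 7.746
d ≈ 0.48

By Cohen's convention (0.2 small / 0.5 medium / 0.8 large): small effect.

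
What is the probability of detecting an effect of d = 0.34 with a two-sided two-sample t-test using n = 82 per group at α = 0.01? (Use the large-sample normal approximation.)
Power ≈ 0.35

Power calculation (two-sample t-test, normal approximation):
z_β = d · √(n/2) - z_{α/2}
z_β = 0.34 · √(82/2) - 2.576
z_β = 0.34 · 6.403 - 2.576
z_β = -0.399

Power = Φ(z_β) = Φ(-0.399) ≈ 0.345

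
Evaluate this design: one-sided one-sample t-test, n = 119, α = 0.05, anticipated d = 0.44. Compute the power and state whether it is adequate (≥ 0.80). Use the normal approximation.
Power ≈ 1.00; the study is adequately powered (power ≥ 0.80)

Power calculation (one-sample t-test, normal approximation):
z_β = d · √n - z_α
z_β = 0.44 · √119 - 1.645
z_β = 0.44 · 10.909 - 1.645
z_β = 3.155

Power = Φ(z_β) = Φ(3.155) ≈ 0.999

Effect size d = 0.44 is small by Cohen's convention (0.2/0.5/0.8).

Threshold: power ≥ 0.80 is conventionally adequate.
Power ≈ 1.00 → the study is adequately powered (power ≥ 0.80).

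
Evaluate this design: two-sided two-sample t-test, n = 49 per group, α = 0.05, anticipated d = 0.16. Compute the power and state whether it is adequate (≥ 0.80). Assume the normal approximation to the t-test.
Power ≈ 0.12; the study is underpowered (power < 0.80)

Power calculation (two-sample t-test, normal approximation):
z_β = d · √(n/2) - z_{α/2}
z_β = 0.16 · √(49/2) - 1.960
z_β = 0.16 · 4.950 - 1.960
z_β = -1.168

Power = Φ(z_β) = Φ(-1.168) ≈ 0.121

Effect size d = 0.16 is very small by Cohen's convention (0.2/0.5/0.8).

Threshold: power ≥ 0.80 is conventionally adequate.
Power ≈ 0.12 → the study is underpowered (power < 0.80).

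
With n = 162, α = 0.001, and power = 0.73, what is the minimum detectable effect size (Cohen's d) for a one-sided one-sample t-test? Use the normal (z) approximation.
d ≈ 0.29

Minimum detectable effect (one-sample t-test, normal approximation):
d = (z_α + z_β) / √n
d = (3.090 + 0.613) / √162
d = 3.703 / 12.728
d ≈ 0.29

By Cohen's convention (0.2 small / 0.5 medium / 0.8 large): small effect.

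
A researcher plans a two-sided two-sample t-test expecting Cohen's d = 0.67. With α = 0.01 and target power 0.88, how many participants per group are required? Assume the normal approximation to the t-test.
n = 63 per group

Sample size formula (two-sample t-test, normal approximation):
n = 2 · ((z_{α/2} + z_β) / d)²

z_{α/2} = 2.576 (for α = 0.01, two-sided)
z_β = 1.175 (for power = 0.88)
d = 0.67

n = 2 · ((2.576 + 1.175) / 0.67)²
n = 2 · (5.599)²
n ≈ 62.70
Round up to the next whole number: n = 63 per group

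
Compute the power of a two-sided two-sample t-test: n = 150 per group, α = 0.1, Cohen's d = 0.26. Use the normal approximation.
Power ≈ 0.73

Power calculation (two-sample t-test, normal approximation):
z_β = d · √(n/2) - z_{α/2}
z_β = 0.26 · √(150/2) - 1.645
z_β = 0.26 · 8.660 - 1.645
z_β = 0.607

Power = Φ(z_β) = Φ(0.607) ≈ 0.728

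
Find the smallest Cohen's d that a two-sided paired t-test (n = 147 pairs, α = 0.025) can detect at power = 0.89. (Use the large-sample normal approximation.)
d ≈ 0.29

Minimum detectable effect (paired t-test, normal approximation):
d = (z_{α/2} + z_β) / √n
d = (2.241 + 1.227) / √147
d = 3.468 / 12.124
d ≈ 0.29

By Cohen's convention (0.2 small / 0.5 medium / 0.8 large): small effect.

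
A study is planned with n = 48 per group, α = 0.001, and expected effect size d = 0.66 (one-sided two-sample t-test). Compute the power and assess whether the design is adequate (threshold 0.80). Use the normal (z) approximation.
Power ≈ 0.56; the study is underpowered (power < 0.80)

Power calculation (two-sample t-test, normal approximation):
z_β = d · √(n/2) - z_α
z_β = 0.66 · √(48/2) - 3.090
z_β = 0.66 · 4.899 - 3.090
z_β = 0.143

Power = Φ(z_β) = Φ(0.143) ≈ 0.557

Effect size d = 0.66 is medium by Cohen's convention (0.2/0.5/0.8).

Threshold: power ≥ 0.80 is conventionally adequate.
Power ≈ 0.56 → the study is underpowered (power < 0.80).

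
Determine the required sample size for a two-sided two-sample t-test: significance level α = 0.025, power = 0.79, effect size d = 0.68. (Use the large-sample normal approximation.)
n = 41 per group

Sample size formula (two-sample t-test, normal approximation):
n = 2 · ((z_{α/2} + z_β) / d)²

z_{α/2} = 2.241 (for α = 0.025, two-sided)
z_β = 0.806 (for power = 0.79)
d = 0.68

n = 2 · ((2.241 + 0.806) / 0.68)²
n = 2 · (4.481)²
n ≈ 40.16
Round up to the next whole number: n = 41 per group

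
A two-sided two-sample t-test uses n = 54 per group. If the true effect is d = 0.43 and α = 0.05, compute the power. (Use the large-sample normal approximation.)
Power ≈ 0.61

Power calculation (two-sample t-test, normal approximation):
z_β = d · √(n/2) - z_{α/2}
z_β = 0.43 · √(54/2) - 1.960
z_β = 0.43 · 5.196 - 1.960
z_β = 0.274

Power = Φ(z_β) = Φ(0.274) ≈ 0.608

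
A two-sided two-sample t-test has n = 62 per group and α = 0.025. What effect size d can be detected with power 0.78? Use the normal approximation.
d ≈ 0.54

Minimum detectable effect (two-sample t-test, normal approximation):
d = (z_{α/2} + z_β) / √(n/2)
d = (2.241 + 0.772) / √(62/2)
d = 3.014 / 5.568
d ≈ 0.54

By Cohen's convention (0.2 small / 0.5 medium / 0.8 large): medium effect.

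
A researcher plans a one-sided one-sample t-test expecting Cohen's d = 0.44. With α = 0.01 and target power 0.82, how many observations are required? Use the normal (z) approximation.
n = 55

Sample size formula (one-sample t-test, normal approximation):
n = ((z_α + z_β) / d)²

z_α = 2.326 (for α = 0.01, one-sided)
z_β = 0.915 (for power = 0.82)
d = 0.44

n = ((2.326 + 0.915) / 0.44)²
n = (7.366)²
n ≈ 54.26
Round up to the next whole number: n = 55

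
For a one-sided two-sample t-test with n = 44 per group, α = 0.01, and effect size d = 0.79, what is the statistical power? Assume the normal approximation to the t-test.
Power ≈ 0.92

Power calculation (two-sample t-test, normal approximation):
z_β = d · √(n/2) - z_α
z_β = 0.79 · √(44/2) - 2.326
z_β = 0.79 · 4.690 - 2.326
z_β = 1.379

Power = Φ(z_β) = Φ(1.379) ≈ 0.916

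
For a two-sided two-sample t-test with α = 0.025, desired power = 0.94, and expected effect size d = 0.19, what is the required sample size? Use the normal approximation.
n = 799 per group

Sample size formula (two-sample t-test, normal approximation):
n = 2 · ((z_{α/2} + z_β) / d)²

z_{α/2} = 2.241 (for α = 0.025, two-sided)
z_β = 1.555 (for power = 0.94)
d = 0.19

n = 2 · ((2.241 + 1.555) / 0.19)²
n = 2 · (19.979)²
n ≈ 798.32
Round up to the next whole number: n = 799 per group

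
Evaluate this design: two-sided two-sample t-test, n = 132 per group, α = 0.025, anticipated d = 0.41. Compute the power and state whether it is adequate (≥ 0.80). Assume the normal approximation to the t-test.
Power ≈ 0.86; the study is adequately powered (power ≥ 0.80)

Power calculation (two-sample t-test, normal approximation):
z_β = d · √(n/2) - z_{α/2}
z_β = 0.41 · √(132/2) - 2.241
z_β = 0.41 · 8.124 - 2.241
z_β = 1.089

Power = Φ(z_β) = Φ(1.089) ≈ 0.862

Effect size d = 0.41 is small by Cohen's convention (0.2/0.5/0.8).

Threshold: power ≥ 0.80 is conventionally adequate.
Power ≈ 0.86 → the study is adequately powered (power ≥ 0.80).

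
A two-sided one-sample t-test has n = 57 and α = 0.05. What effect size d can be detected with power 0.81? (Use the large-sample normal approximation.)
d ≈ 0.38

Minimum detectable effect (one-sample t-test, normal approximation):
d = (z_{α/2} + z_β) / √n
d = (1.960 + 0.878) / √57
d = 2.838 / 7.550
d ≈ 0.38

By Cohen's convention (0.2 small / 0.5 medium / 0.8 large): small effect.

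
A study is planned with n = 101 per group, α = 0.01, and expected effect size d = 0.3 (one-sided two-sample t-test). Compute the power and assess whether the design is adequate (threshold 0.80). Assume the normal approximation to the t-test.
Power ≈ 0.42; the study is underpowered (power < 0.80)

Power calculation (two-sample t-test, normal approximation):
z_β = d · √(n/2) - z_α
z_β = 0.3 · √(101/2) - 2.326
z_β = 0.3 · 7.106 - 2.326
z_β = -0.194

Power = Φ(z_β) = Φ(-0.194) ≈ 0.423

Effect size d = 0.3 is small by Cohen's convention (0.2/0.5/0.8).

Threshold: power ≥ 0.80 is conventionally adequate.
Power ≈ 0.42 → the study is underpowered (power < 0.80).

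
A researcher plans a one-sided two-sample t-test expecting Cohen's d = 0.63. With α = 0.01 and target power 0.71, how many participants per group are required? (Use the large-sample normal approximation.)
n = 42 per group

Sample size formula (two-sample t-test, normal approximation):
n = 2 · ((z_α + z_β) / d)²

z_α = 2.326 (for α = 0.01, one-sided)
z_β = 0.553 (for power = 0.71)
d = 0.63

n = 2 · ((2.326 + 0.553) / 0.63)²
n = 2 · (4.570)²
n ≈ 41.77
Round up to the next whole number: n = 42 per group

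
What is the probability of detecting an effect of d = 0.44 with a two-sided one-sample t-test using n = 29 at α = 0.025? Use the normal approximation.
Power ≈ 0.55

Power calculation (one-sample t-test, normal approximation):
z_β = d · √n - z_{α/2}
z_β = 0.44 · √29 - 2.241
z_β = 0.44 · 5.385 - 2.241
z_β = 0.128

Power = Φ(z_β) = Φ(0.128) ≈ 0.551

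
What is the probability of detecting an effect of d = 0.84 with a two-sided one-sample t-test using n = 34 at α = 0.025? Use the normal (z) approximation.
Power ≈ 1.00

Power calculation (one-sample t-test, normal approximation):
z_β = d · √n - z_{α/2}
z_β = 0.84 · √34 - 2.241
z_β = 0.84 · 5.831 - 2.241
z_β = 2.657

Power = Φ(z_β) = Φ(2.657) ≈ 0.996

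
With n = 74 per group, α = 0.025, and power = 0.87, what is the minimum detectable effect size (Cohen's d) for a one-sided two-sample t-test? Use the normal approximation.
d ≈ 0.51

Minimum detectable effect (two-sample t-test, normal approximation):
d = (z_α + z_β) / √(n/2)
d = (1.960 + 1.126) / √(74/2)
d = 3.086 / 6.083
d ≈ 0.51

By Cohen's convention (0.2 small / 0.5 medium / 0.8 large): medium effect.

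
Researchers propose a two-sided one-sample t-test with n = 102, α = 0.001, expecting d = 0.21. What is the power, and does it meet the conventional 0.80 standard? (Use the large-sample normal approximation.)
Power ≈ 0.12; the study is underpowered (power < 0.80)

Power calculation (one-sample t-test, normal approximation):
z_β = d · √n - z_{α/2}
z_β = 0.21 · √102 - 3.291
z_β = 0.21 · 10.100 - 3.291
z_β = -1.170

Power = Φ(z_β) = Φ(-1.170) ≈ 0.121

Effect size d = 0.21 is small by Cohen's convention (0.2/0.5/0.8).

Threshold: power ≥ 0.80 is conventionally adequate.
Power ≈ 0.12 → the study is underpowered (power < 0.80).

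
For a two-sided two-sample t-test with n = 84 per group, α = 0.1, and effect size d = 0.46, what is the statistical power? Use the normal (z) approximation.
Power ≈ 0.91

Power calculation (two-sample t-test, normal approximation):
z_β = d · √(n/2) - z_{α/2}
z_β = 0.46 · √(84/2) - 1.645
z_β = 0.46 · 6.481 - 1.645
z_β = 1.336

Power = Φ(z_β) = Φ(1.336) ≈ 0.909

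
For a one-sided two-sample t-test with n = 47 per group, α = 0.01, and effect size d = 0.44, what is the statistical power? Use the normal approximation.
Power ≈ 0.42

Power calculation (two-sample t-test, normal approximation):
z_β = d · √(n/2) - z_α
z_β = 0.44 · √(47/2) - 2.326
z_β = 0.44 · 4.848 - 2.326
z_β = -0.193

Power = Φ(z_β) = Φ(-0.193) ≈ 0.423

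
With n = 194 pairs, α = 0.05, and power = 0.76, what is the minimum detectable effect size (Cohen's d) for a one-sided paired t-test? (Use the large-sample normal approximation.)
d ≈ 0.17

Minimum detectable effect (paired t-test, normal approximation):
d = (z_α + z_β) / √n
d = (1.645 + 0.706) / √194
d = 2.351 / 13.928
d ≈ 0.17

By Cohen's convention (0.2 small / 0.5 medium / 0.8 large): very small effect.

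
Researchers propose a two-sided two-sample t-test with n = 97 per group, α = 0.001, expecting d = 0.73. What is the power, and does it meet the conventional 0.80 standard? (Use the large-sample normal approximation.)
Power ≈ 0.96; the study is adequately powered (power ≥ 0.80)

Power calculation (two-sample t-test, normal approximation):
z_β = d · √(n/2) - z_{α/2}
z_β = 0.73 · √(97/2) - 3.291
z_β = 0.73 · 6.964 - 3.291
z_β = 1.793

Power = Φ(z_β) = Φ(1.793) ≈ 0.964

Effect size d = 0.73 is medium by Cohen's convention (0.2/0.5/0.8).

Threshold: power ≥ 0.80 is conventionally adequate.
Power ≈ 0.96 → the study is adequately powered (power ≥ 0.80).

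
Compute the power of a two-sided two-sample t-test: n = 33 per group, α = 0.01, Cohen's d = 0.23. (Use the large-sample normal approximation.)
Power ≈ 0.05

Power calculation (two-sample t-test, normal approximation):
z_β = d · √(n/2) - z_{α/2}
z_β = 0.23 · √(33/2) - 2.576
z_β = 0.23 · 4.062 - 2.576
z_β = -1.642

Power = Φ(z_β) = Φ(-1.642) ≈ 0.050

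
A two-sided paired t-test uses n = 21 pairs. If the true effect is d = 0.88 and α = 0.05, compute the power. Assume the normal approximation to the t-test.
Power ≈ 0.98

Power calculation (paired t-test, normal approximation):
z_β = d · √n - z_{α/2}
z_β = 0.88 · √21 - 1.960
z_β = 0.88 · 4.583 - 1.960
z_β = 2.073

Power = Φ(z_β) = Φ(2.073) ≈ 0.981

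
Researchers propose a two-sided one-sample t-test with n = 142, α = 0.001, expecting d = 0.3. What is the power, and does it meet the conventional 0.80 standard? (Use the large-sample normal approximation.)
Power ≈ 0.61; the study is underpowered (power < 0.80)

Power calculation (one-sample t-test, normal approximation):
z_β = d · √n - z_{α/2}
z_β = 0.3 · √142 - 3.291
z_β = 0.3 · 11.916 - 3.291
z_β = 0.284

Power = Φ(z_β) = Φ(0.284) ≈ 0.612

Effect size d = 0.3 is small by Cohen's convention (0.2/0.5/0.8).

Threshold: power ≥ 0.80 is conventionally adequate.
Power ≈ 0.61 → the study is underpowered (power < 0.80).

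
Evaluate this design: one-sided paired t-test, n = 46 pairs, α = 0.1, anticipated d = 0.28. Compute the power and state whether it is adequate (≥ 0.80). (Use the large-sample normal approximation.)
Power ≈ 0.73; the study is underpowered (power < 0.80)

Power calculation (paired t-test, normal approximation):
z_β = d · √n - z_α
z_β = 0.28 · √46 - 1.282
z_β = 0.28 · 6.782 - 1.282
z_β = 0.618

Power = Φ(z_β) = Φ(0.618) ≈ 0.732

Effect size d = 0.28 is small by Cohen's convention (0.2/0.5/0.8).

Threshold: power ≥ 0.80 is conventionally adequate.
Power ≈ 0.73 → the study is underpowered (power < 0.80).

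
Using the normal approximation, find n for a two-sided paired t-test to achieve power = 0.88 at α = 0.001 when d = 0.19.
n = 553 pairs

Sample size formula (paired t-test, normal approximation):
n = ((z_{α/2} + z_β) / d)²

z_{α/2} = 3.291 (for α = 0.001, two-sided)
z_β = 1.175 (for power = 0.88)
d = 0.19

n = ((3.291 + 1.175) / 0.19)²
n = (23.505)²
n ≈ 552.49
Round up to the next whole number: n = 553 pairs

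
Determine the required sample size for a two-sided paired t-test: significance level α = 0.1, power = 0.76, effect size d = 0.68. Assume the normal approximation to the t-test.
n = 12 pairs

Sample size formula (paired t-test, normal approximation):
n = ((z_{α/2} + z_β) / d)²

z_{α/2} = 1.645 (for α = 0.1, two-sided)
z_β = 0.706 (for power = 0.76)
d = 0.68

n = ((1.645 + 0.706) / 0.68)²
n = (3.457)²
n ≈ 11.95
Round up to the next whole number: n = 12 pairs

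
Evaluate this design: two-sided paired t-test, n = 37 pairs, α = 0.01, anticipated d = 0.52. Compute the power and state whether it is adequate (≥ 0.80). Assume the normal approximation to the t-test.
Power ≈ 0.72; the study is underpowered (power < 0.80)

Power calculation (paired t-test, normal approximation):
z_β = d · √n - z_{α/2}
z_β = 0.52 · √37 - 2.576
z_β = 0.52 · 6.083 - 2.576
z_β = 0.587

Power = Φ(z_β) = Φ(0.587) ≈ 0.721

Effect size d = 0.52 is medium by Cohen's convention (0.2/0.5/0.8).

Threshold: power ≥ 0.80 is conventionally adequate.
Power ≈ 0.72 → the study is underpowered (power < 0.80).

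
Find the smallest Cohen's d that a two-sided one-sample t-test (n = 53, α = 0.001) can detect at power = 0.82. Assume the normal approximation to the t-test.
d ≈ 0.58

Minimum detectable effect (one-sample t-test, normal approximation):
d = (z_{α/2} + z_β) / √n
d = (3.291 + 0.915) / √53
d = 4.206 / 7.280
d ≈ 0.58

By Cohen's convention (0.2 small / 0.5 medium / 0.8 large): medium effect.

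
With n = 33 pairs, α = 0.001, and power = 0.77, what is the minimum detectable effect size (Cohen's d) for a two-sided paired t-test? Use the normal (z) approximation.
d ≈ 0.70

Minimum detectable effect (paired t-test, normal approximation):
d = (z_{α/2} + z_β) / √n
d = (3.291 + 0.739) / √33
d = 4.029 / 5.745
d ≈ 0.70

By Cohen's convention (0.2 small / 0.5 medium / 0.8 large): medium effect.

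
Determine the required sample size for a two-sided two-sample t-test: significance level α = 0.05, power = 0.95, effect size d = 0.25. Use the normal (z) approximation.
n = 416 per group

Sample size formula (two-sample t-test, normal approximation):
n = 2 · ((z_{α/2} + z_β) / d)²

z_{α/2} = 1.960 (for α = 0.05, two-sided)
z_β = 1.645 (for power = 0.95)
d = 0.25

n = 2 · ((1.960 + 1.645) / 0.25)²
n = 2 · (14.420)²
n ≈ 415.87
Round up to the next whole number: n = 416 per group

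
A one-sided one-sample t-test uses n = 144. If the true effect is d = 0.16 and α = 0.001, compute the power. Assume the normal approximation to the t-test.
Power ≈ 0.12

Power calculation (one-sample t-test, normal approximation):
z_β = d · √n - z_α
z_β = 0.16 · √144 - 3.090
z_β = 0.16 · 12.000 - 3.090
z_β = -1.170

Power = Φ(z_β) = Φ(-1.170) ≈ 0.121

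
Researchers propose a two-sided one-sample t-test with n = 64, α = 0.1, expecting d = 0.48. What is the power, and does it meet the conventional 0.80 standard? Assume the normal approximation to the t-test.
Power ≈ 0.99; the study is adequately powered (power ≥ 0.80)

Power calculation (one-sample t-test, normal approximation):
z_β = d · √n - z_{α/2}
z_β = 0.48 · √64 - 1.645
z_β = 0.48 · 8.000 - 1.645
z_β = 2.195

Power = Φ(z_β) = Φ(2.195) ≈ 0.986

Effect size d = 0.48 is small by Cohen's convention (0.2/0.5/0.8).

Threshold: power ≥ 0.80 is conventionally adequate.
Power ≈ 0.99 → the study is adequately powered (power ≥ 0.80).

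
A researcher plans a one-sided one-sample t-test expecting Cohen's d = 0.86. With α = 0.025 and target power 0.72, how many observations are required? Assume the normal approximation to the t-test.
n = 9

Sample size formula (one-sample t-test, normal approximation):
n = ((z_α + z_β) / d)²

z_α = 1.960 (for α = 0.025, one-sided)
z_β = 0.583 (for power = 0.72)
d = 0.86

n = ((1.960 + 0.583) / 0.86)²
n = (2.957)²
n ≈ 8.74
Round up to the next whole number: n = 9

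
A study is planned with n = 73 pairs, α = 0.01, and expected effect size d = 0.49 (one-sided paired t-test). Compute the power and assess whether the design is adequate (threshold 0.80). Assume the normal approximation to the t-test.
Power ≈ 0.97; the study is adequately powered (power ≥ 0.80)

Power calculation (paired t-test, normal approximation):
z_β = d · √n - z_α
z_β = 0.49 · √73 - 2.326
z_β = 0.49 · 8.544 - 2.326
z_β = 1.860

Power = Φ(z_β) = Φ(1.860) ≈ 0.969

Effect size d = 0.49 is small by Cohen's convention (0.2/0.5/0.8).

Threshold: power ≥ 0.80 is conventionally adequate.
Power ≈ 0.97 → the study is adequately powered (power ≥ 0.80).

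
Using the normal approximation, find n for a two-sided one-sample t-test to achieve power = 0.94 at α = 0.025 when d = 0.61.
n = 39

Sample size formula (one-sample t-test, normal approximation):
n = ((z_{α/2} + z_β) / d)²

z_{α/2} = 2.241 (for α = 0.025, two-sided)
z_β = 1.555 (for power = 0.94)
d = 0.61

n = ((2.241 + 1.555) / 0.61)²
n = (6.223)²
n ≈ 38.73
Round up to the next whole number: n = 39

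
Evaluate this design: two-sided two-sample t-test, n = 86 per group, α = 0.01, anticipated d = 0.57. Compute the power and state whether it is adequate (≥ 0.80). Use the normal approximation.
Power ≈ 0.88; the study is adequately powered (power ≥ 0.80)

Power calculation (two-sample t-test, normal approximation):
z_β = d · √(n/2) - z_{α/2}
z_β = 0.57 · √(86/2) - 2.576
z_β = 0.57 · 6.557 - 2.576
z_β = 1.162

Power = Φ(z_β) = Φ(1.162) ≈ 0.877

Effect size d = 0.57 is medium by Cohen's convention (0.2/0.5/0.8).

Threshold: power ≥ 0.80 is conventionally adequate.
Power ≈ 0.88 → the study is adequately powered (power ≥ 0.80).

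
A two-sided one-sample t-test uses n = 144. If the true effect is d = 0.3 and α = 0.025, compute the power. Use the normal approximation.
Power ≈ 0.91

Power calculation (one-sample t-test, normal approximation):
z_β = d · √n - z_{α/2}
z_β = 0.3 · √144 - 2.241
z_β = 0.3 · 12.000 - 2.241
z_β = 1.359

Power = Φ(z_β) = Φ(1.359) ≈ 0.913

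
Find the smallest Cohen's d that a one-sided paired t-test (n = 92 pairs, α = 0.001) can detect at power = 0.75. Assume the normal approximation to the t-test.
d ≈ 0.39

Minimum detectable effect (paired t-test, normal approximation):
d = (z_α + z_β) / √n
d = (3.090 + 0.674) / √92
d = 3.765 / 9.592
d ≈ 0.39

By Cohen's convention (0.2 small / 0.5 medium / 0.8 large): small effect.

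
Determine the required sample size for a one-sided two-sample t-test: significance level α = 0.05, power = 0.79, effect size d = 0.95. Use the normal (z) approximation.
n = 14 per group

Sample size formula (two-sample t-test, normal approximation):
n = 2 · ((z_α + z_β) / d)²

z_α = 1.645 (for α = 0.05, one-sided)
z_β = 0.806 (for power = 0.79)
d = 0.95

n = 2 · ((1.645 + 0.806) / 0.95)²
n = 2 · (2.580)²
n ≈ 13.31
Round up to the next whole number: n = 14 per group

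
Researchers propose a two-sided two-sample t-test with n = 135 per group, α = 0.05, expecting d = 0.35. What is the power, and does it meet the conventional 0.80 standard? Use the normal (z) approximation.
Power ≈ 0.82; the study is adequately powered (power ≥ 0.80)

Power calculation (two-sample t-test, normal approximation):
z_β = d · √(n/2) - z_{α/2}
z_β = 0.35 · √(135/2) - 1.960
z_β = 0.35 · 8.216 - 1.960
z_β = 0.916

Power = Φ(z_β) = Φ(0.916) ≈ 0.820

Effect size d = 0.35 is small by Cohen's convention (0.2/0.5/0.8).

Threshold: power ≥ 0.80 is conventionally adequate.
Power ≈ 0.82 → the study is adequately powered (power ≥ 0.80).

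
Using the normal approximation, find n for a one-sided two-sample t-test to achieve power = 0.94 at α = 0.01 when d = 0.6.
n = 84 per group

Sample size formula (two-sample t-test, normal approximation):
n = 2 · ((z_α + z_β) / d)²

z_α = 2.326 (for α = 0.01, one-sided)
z_β = 1.555 (for power = 0.94)
d = 0.6

n = 2 · ((2.326 + 1.555) / 0.6)²
n = 2 · (6.468)²
n ≈ 83.67
Round up to the next whole number: n = 84 per group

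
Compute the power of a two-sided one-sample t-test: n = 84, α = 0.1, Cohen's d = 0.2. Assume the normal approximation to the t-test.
Power ≈ 0.57

Power calculation (one-sample t-test, normal approximation):
z_β = d · √n - z_{α/2}
z_β = 0.2 · √84 - 1.645
z_β = 0.2 · 9.165 - 1.645
z_β = 0.188

Power = Φ(z_β) = Φ(0.188) ≈ 0.575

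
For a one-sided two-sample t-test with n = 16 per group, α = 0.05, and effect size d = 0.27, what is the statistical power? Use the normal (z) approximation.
Power ≈ 0.19

Power calculation (two-sample t-test, normal approximation):
z_β = d · √(n/2) - z_α
z_β = 0.27 · √(16/2) - 1.645
z_β = 0.27 · 2.828 - 1.645
z_β = -0.881

Power = Φ(z_β) = Φ(-0.881) ≈ 0.189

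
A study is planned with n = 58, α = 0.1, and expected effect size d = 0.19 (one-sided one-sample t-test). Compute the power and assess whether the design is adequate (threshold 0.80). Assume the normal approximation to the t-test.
Power ≈ 0.57; the study is underpowered (power < 0.80)

Power calculation (one-sample t-test, normal approximation):
z_β = d · √n - z_α
z_β = 0.19 · √58 - 1.282
z_β = 0.19 · 7.616 - 1.282
z_β = 0.165

Power = Φ(z_β) = Φ(0.165) ≈ 0.566

Effect size d = 0.19 is very small by Cohen's convention (0.2/0.5/0.8).

Threshold: power ≥ 0.80 is conventionally adequate.
Power ≈ 0.57 → the study is underpowered (power < 0.80).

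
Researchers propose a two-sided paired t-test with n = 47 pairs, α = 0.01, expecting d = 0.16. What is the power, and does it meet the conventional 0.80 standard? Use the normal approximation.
Power ≈ 0.07; the study is underpowered (power < 0.80)

Power calculation (paired t-test, normal approximation):
z_β = d · √n - z_{α/2}
z_β = 0.16 · √47 - 2.576
z_β = 0.16 · 6.856 - 2.576
z_β = -1.479

Power = Φ(z_β) = Φ(-1.479) ≈ 0.070

Effect size d = 0.16 is very small by Cohen's convention (0.2/0.5/0.8).

Threshold: power ≥ 0.80 is conventionally adequate.
Power ≈ 0.07 → the study is underpowered (power < 0.80).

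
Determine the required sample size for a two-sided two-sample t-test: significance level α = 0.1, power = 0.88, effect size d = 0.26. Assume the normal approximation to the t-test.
n = 236 per group

Sample size formula (two-sample t-test, normal approximation):
n = 2 · ((z_{α/2} + z_β) / d)²

z_{α/2} = 1.645 (for α = 0.1, two-sided)
z_β = 1.175 (for power = 0.88)
d = 0.26

n = 2 · ((1.645 + 1.175) / 0.26)²
n = 2 · (10.846)²
n ≈ 235.27
Round up to the next whole number: n = 236 per group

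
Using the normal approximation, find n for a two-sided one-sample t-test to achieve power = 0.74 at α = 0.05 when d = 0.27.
n = 93

Sample size formula (one-sample t-test, normal approximation):
n = ((z_{α/2} + z_β) / d)²

z_{α/2} = 1.960 (for α = 0.05, two-sided)
z_β = 0.643 (for power = 0.74)
d = 0.27

n = ((1.960 + 0.643) / 0.27)²
n = (9.641)²
n ≈ 92.95
Round up to the next whole number: n = 93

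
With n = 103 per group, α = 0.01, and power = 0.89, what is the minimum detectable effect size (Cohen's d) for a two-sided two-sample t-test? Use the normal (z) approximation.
d ≈ 0.53

Minimum detectable effect (two-sample t-test, normal approximation):
d = (z_{α/2} + z_β) / √(n/2)
d = (2.576 + 1.227) / √(103/2)
d = 3.802 / 7.176
d ≈ 0.53

By Cohen's convention (0.2 small / 0.5 medium / 0.8 large): medium effect.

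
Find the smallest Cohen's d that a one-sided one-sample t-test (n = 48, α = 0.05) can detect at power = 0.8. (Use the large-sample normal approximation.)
d ≈ 0.36

Minimum detectable effect (one-sample t-test, normal approximation):
d = (z_α + z_β) / √n
d = (1.645 + 0.842) / √48
d = 2.486 / 6.928
d ≈ 0.36

By Cohen's convention (0.2 small / 0.5 medium / 0.8 large): small effect.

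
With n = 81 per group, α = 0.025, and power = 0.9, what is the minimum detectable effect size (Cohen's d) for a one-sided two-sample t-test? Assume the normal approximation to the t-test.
d ≈ 0.51

Minimum detectable effect (two-sample t-test, normal approximation):
d = (z_α + z_β) / √(n/2)
d = (1.960 + 1.282) / √(81/2)
d = 3.242 / 6.364
d ≈ 0.51

By Cohen's convention (0.2 small / 0.5 medium / 0.8 large): medium effect.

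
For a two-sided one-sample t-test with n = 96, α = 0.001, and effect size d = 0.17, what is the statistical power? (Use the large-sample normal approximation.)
Power ≈ 0.05

Power calculation (one-sample t-test, normal approximation):
z_β = d · √n - z_{α/2}
z_β = 0.17 · √96 - 3.291
z_β = 0.17 · 9.798 - 3.291
z_β = -1.625

Power = Φ(z_β) = Φ(-1.625) ≈ 0.052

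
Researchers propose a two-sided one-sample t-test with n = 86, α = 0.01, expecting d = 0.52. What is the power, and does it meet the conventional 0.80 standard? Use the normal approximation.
Power ≈ 0.99; the study is adequately powered (power ≥ 0.80)

Power calculation (one-sample t-test, normal approximation):
z_β = d · √n - z_{α/2}
z_β = 0.52 · √86 - 2.576
z_β = 0.52 · 9.274 - 2.576
z_β = 2.246

Power = Φ(z_β) = Φ(2.246) ≈ 0.988

Effect size d = 0.52 is medium by Cohen's convention (0.2/0.5/0.8).

Threshold: power ≥ 0.80 is conventionally adequate.
Power ≈ 0.99 → the study is adequately powered (power ≥ 0.80).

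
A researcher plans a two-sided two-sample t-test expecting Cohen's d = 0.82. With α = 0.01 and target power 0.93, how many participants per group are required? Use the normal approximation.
n = 49 per group

Sample size formula (two-sample t-test, normal approximation):
n = 2 · ((z_{α/2} + z_β) / d)²

z_{α/2} = 2.576 (for α = 0.01, two-sided)
z_β = 1.476 (for power = 0.93)
d = 0.82

n = 2 · ((2.576 + 1.476) / 0.82)²
n = 2 · (4.941)²
n ≈ 48.83
Round up to the next whole number: n = 49 per group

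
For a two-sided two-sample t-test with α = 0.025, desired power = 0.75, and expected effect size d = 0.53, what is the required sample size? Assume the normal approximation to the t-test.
n = 61 per group

Sample size formula (two-sample t-test, normal approximation):
n = 2 · ((z_{α/2} + z_β) / d)²

z_{α/2} = 2.241 (for α = 0.025, two-sided)
z_β = 0.674 (for power = 0.75)
d = 0.53

n = 2 · ((2.241 + 0.674) / 0.53)²
n = 2 · (5.500)²
n ≈ 60.50
Round up to the next whole number: n = 61 per group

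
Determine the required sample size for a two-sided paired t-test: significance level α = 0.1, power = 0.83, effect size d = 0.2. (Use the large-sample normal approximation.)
n = 169 pairs

Sample size formula (paired t-test, normal approximation):
n = ((z_{α/2} + z_β) / d)²

z_{α/2} = 1.645 (for α = 0.1, two-sided)
z_β = 0.954 (for power = 0.83)
d = 0.2

n = ((1.645 + 0.954) / 0.2)²
n = (12.995)²
n ≈ 168.87
Round up to the next whole number: n = 169 pairs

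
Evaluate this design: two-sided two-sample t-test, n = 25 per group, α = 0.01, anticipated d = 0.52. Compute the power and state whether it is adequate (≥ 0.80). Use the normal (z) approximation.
Power ≈ 0.23; the study is underpowered (power < 0.80)

Power calculation (two-sample t-test, normal approximation):
z_β = d · √(n/2) - z_{α/2}
z_β = 0.52 · √(25/2) - 2.576
z_β = 0.52 · 3.536 - 2.576
z_β = -0.737

Power = Φ(z_β) = Φ(-0.737) ≈ 0.230

Effect size d = 0.52 is medium by Cohen's convention (0.2/0.5/0.8).

Threshold: power ≥ 0.80 is conventionally adequate.
Power ≈ 0.23 → the study is underpowered (power < 0.80).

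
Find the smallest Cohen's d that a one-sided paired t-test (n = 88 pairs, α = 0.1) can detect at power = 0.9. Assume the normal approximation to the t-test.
d ≈ 0.27

Minimum detectable effect (paired t-test, normal approximation):
d = (z_α + z_β) / √n
d = (1.282 + 1.282) / √88
d = 2.563 / 9.381
d ≈ 0.27

By Cohen's convention (0.2 small / 0.5 medium / 0.8 large): small effect.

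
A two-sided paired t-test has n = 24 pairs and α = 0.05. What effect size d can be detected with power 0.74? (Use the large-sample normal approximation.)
d ≈ 0.53

Minimum detectable effect (paired t-test, normal approximation):
d = (z_{α/2} + z_β) / √n
d = (1.960 + 0.643) / √24
d = 2.603 / 4.899
d ≈ 0.53

By Cohen's convention (0.2 small / 0.5 medium / 0.8 large): medium effect.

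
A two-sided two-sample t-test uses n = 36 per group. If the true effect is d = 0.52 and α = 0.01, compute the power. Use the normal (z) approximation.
Power ≈ 0.36

Power calculation (two-sample t-test, normal approximation):
z_β = d · √(n/2) - z_{α/2}
z_β = 0.52 · √(36/2) - 2.576
z_β = 0.52 · 4.243 - 2.576
z_β = -0.370

Power = Φ(z_β) = Φ(-0.370) ≈ 0.356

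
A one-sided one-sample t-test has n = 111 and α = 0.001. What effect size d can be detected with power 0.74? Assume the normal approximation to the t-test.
d ≈ 0.35

Minimum detectable effect (one-sample t-test, normal approximation):
d = (z_α + z_β) / √n
d = (3.090 + 0.643) / √111
d = 3.734 / 10.536
d ≈ 0.35

By Cohen's convention (0.2 small / 0.5 medium / 0.8 large): small effect.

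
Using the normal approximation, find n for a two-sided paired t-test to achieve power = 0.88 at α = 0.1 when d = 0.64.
n = 20 pairs

Sample size formula (paired t-test, normal approximation):
n = ((z_{α/2} + z_β) / d)²

z_{α/2} = 1.645 (for α = 0.1, two-sided)
z_β = 1.175 (for power = 0.88)
d = 0.64

n = ((1.645 + 1.175) / 0.64)²
n = (4.406)²
n ≈ 19.41
Round up to the next whole number: n = 20 pairs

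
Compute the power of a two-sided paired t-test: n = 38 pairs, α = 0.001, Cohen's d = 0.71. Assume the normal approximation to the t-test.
Power ≈ 0.86

Power calculation (paired t-test, normal approximation):
z_β = d · √n - z_{α/2}
z_β = 0.71 · √38 - 3.291
z_β = 0.71 · 6.164 - 3.291
z_β = 1.086

Power = Φ(z_β) = Φ(1.086) ≈ 0.861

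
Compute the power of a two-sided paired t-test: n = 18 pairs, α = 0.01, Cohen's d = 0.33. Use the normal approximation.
Power ≈ 0.12

Power calculation (paired t-test, normal approximation):
z_β = d · √n - z_{α/2}
z_β = 0.33 · √18 - 2.576
z_β = 0.33 · 4.243 - 2.576
z_β = -1.176

Power = Φ(z_β) = Φ(-1.176) ≈ 0.120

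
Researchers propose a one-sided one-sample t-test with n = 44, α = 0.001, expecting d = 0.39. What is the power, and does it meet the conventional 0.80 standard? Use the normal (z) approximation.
Power ≈ 0.31; the study is underpowered (power < 0.80)

Power calculation (one-sample t-test, normal approximation):
z_β = d · √n - z_α
z_β = 0.39 · √44 - 3.090
z_β = 0.39 · 6.633 - 3.090
z_β = -0.503

Power = Φ(z_β) = Φ(-0.503) ≈ 0.307

Effect size d = 0.39 is small by Cohen's convention (0.2/0.5/0.8).

Threshold: power ≥ 0.80 is conventionally adequate.
Power ≈ 0.31 → the study is underpowered (power < 0.80).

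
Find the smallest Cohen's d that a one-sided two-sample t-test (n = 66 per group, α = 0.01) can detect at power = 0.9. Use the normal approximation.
d ≈ 0.63

Minimum detectable effect (two-sample t-test, normal approximation):
d = (z_α + z_β) / √(n/2)
d = (2.326 + 1.282) / √(66/2)
d = 3.608 / 5.745
d ≈ 0.63

By Cohen's convention (0.2 small / 0.5 medium / 0.8 large): medium effect.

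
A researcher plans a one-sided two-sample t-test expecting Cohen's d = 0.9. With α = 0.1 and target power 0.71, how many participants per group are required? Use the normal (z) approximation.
n = 9 per group

Sample size formula (two-sample t-test, normal approximation):
n = 2 · ((z_α + z_β) / d)²

z_α = 1.282 (for α = 0.1, one-sided)
z_β = 0.553 (for power = 0.71)
d = 0.9

n = 2 · ((1.282 + 0.553) / 0.9)²
n = 2 · (2.039)²
n ≈ 8.32
Round up to the next whole number: n = 9 per group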